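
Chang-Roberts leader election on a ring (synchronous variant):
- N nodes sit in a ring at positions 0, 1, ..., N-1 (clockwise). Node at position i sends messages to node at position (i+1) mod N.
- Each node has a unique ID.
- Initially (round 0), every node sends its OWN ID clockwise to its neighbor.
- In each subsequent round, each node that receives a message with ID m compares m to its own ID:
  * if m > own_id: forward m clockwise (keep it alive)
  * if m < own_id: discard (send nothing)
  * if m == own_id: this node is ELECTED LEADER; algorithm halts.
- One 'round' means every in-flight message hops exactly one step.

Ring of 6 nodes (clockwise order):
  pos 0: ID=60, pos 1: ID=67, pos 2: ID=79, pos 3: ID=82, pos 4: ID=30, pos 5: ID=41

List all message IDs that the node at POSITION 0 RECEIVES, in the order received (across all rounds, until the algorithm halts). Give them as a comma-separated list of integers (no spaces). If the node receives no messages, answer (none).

Answer: 41,82

Derivation:
Round 1: pos1(id67) recv 60: drop; pos2(id79) recv 67: drop; pos3(id82) recv 79: drop; pos4(id30) recv 82: fwd; pos5(id41) recv 30: drop; pos0(id60) recv 41: drop
Round 2: pos5(id41) recv 82: fwd
Round 3: pos0(id60) recv 82: fwd
Round 4: pos1(id67) recv 82: fwd
Round 5: pos2(id79) recv 82: fwd
Round 6: pos3(id82) recv 82: ELECTED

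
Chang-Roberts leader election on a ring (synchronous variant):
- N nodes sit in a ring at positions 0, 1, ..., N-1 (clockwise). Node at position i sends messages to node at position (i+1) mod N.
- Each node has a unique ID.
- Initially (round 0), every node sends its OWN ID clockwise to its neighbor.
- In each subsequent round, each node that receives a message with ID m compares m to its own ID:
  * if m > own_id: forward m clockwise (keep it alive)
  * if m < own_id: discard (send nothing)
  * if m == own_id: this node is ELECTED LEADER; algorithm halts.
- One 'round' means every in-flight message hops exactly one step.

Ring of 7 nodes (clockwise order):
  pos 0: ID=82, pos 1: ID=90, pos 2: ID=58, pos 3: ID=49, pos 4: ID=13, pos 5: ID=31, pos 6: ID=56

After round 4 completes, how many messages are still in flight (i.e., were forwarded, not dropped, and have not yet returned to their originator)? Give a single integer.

Answer: 2

Derivation:
Round 1: pos1(id90) recv 82: drop; pos2(id58) recv 90: fwd; pos3(id49) recv 58: fwd; pos4(id13) recv 49: fwd; pos5(id31) recv 13: drop; pos6(id56) recv 31: drop; pos0(id82) recv 56: drop
Round 2: pos3(id49) recv 90: fwd; pos4(id13) recv 58: fwd; pos5(id31) recv 49: fwd
Round 3: pos4(id13) recv 90: fwd; pos5(id31) recv 58: fwd; pos6(id56) recv 49: drop
Round 4: pos5(id31) recv 90: fwd; pos6(id56) recv 58: fwd
After round 4: 2 messages still in flight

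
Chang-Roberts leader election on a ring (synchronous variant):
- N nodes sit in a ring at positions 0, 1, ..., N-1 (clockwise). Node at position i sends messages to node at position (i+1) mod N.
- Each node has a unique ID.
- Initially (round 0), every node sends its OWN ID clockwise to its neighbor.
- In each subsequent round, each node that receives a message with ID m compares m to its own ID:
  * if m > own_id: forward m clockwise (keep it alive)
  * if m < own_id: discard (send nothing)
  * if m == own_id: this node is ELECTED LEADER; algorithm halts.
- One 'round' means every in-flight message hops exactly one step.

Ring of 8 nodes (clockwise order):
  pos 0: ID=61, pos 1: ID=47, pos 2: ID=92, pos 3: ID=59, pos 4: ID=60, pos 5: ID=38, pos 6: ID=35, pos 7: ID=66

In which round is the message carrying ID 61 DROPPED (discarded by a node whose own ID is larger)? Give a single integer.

Answer: 2

Derivation:
Round 1: pos1(id47) recv 61: fwd; pos2(id92) recv 47: drop; pos3(id59) recv 92: fwd; pos4(id60) recv 59: drop; pos5(id38) recv 60: fwd; pos6(id35) recv 38: fwd; pos7(id66) recv 35: drop; pos0(id61) recv 66: fwd
Round 2: pos2(id92) recv 61: drop; pos4(id60) recv 92: fwd; pos6(id35) recv 60: fwd; pos7(id66) recv 38: drop; pos1(id47) recv 66: fwd
Round 3: pos5(id38) recv 92: fwd; pos7(id66) recv 60: drop; pos2(id92) recv 66: drop
Round 4: pos6(id35) recv 92: fwd
Round 5: pos7(id66) recv 92: fwd
Round 6: pos0(id61) recv 92: fwd
Round 7: pos1(id47) recv 92: fwd
Round 8: pos2(id92) recv 92: ELECTED
Message ID 61 originates at pos 0; dropped at pos 2 in round 2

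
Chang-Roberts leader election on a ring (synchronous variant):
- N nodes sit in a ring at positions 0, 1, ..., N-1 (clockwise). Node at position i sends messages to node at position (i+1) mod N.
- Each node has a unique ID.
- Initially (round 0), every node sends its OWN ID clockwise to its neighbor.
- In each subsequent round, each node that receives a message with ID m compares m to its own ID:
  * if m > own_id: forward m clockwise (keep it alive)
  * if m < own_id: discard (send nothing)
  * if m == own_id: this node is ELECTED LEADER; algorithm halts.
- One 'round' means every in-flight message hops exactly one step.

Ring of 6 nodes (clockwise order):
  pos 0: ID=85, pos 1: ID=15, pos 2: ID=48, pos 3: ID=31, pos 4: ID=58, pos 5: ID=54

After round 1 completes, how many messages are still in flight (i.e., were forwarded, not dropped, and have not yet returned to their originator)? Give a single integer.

Round 1: pos1(id15) recv 85: fwd; pos2(id48) recv 15: drop; pos3(id31) recv 48: fwd; pos4(id58) recv 31: drop; pos5(id54) recv 58: fwd; pos0(id85) recv 54: drop
After round 1: 3 messages still in flight

Answer: 3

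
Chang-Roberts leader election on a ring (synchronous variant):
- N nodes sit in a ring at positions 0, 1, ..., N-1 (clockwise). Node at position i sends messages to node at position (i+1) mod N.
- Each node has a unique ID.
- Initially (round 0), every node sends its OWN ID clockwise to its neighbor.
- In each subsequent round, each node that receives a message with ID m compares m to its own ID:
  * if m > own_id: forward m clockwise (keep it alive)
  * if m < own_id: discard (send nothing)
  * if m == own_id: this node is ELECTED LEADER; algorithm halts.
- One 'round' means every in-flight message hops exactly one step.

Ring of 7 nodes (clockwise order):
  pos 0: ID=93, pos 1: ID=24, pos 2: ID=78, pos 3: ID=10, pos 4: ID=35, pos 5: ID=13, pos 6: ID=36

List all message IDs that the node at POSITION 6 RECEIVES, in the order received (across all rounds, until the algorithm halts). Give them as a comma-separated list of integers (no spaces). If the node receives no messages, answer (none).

Round 1: pos1(id24) recv 93: fwd; pos2(id78) recv 24: drop; pos3(id10) recv 78: fwd; pos4(id35) recv 10: drop; pos5(id13) recv 35: fwd; pos6(id36) recv 13: drop; pos0(id93) recv 36: drop
Round 2: pos2(id78) recv 93: fwd; pos4(id35) recv 78: fwd; pos6(id36) recv 35: drop
Round 3: pos3(id10) recv 93: fwd; pos5(id13) recv 78: fwd
Round 4: pos4(id35) recv 93: fwd; pos6(id36) recv 78: fwd
Round 5: pos5(id13) recv 93: fwd; pos0(id93) recv 78: drop
Round 6: pos6(id36) recv 93: fwd
Round 7: pos0(id93) recv 93: ELECTED

Answer: 13,35,78,93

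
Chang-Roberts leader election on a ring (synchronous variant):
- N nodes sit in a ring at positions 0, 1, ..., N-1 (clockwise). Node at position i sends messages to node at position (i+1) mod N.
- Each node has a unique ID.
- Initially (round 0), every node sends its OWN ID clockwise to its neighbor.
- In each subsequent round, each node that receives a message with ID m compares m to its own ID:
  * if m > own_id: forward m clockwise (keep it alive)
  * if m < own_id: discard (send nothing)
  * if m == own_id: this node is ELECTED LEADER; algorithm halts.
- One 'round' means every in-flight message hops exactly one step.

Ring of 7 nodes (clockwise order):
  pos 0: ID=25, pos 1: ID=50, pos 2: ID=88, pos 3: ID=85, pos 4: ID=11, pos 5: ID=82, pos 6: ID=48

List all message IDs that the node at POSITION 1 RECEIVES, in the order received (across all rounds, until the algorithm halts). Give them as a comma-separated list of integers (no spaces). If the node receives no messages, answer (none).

Answer: 25,48,82,85,88

Derivation:
Round 1: pos1(id50) recv 25: drop; pos2(id88) recv 50: drop; pos3(id85) recv 88: fwd; pos4(id11) recv 85: fwd; pos5(id82) recv 11: drop; pos6(id48) recv 82: fwd; pos0(id25) recv 48: fwd
Round 2: pos4(id11) recv 88: fwd; pos5(id82) recv 85: fwd; pos0(id25) recv 82: fwd; pos1(id50) recv 48: drop
Round 3: pos5(id82) recv 88: fwd; pos6(id48) recv 85: fwd; pos1(id50) recv 82: fwd
Round 4: pos6(id48) recv 88: fwd; pos0(id25) recv 85: fwd; pos2(id88) recv 82: drop
Round 5: pos0(id25) recv 88: fwd; pos1(id50) recv 85: fwd
Round 6: pos1(id50) recv 88: fwd; pos2(id88) recv 85: drop
Round 7: pos2(id88) recv 88: ELECTED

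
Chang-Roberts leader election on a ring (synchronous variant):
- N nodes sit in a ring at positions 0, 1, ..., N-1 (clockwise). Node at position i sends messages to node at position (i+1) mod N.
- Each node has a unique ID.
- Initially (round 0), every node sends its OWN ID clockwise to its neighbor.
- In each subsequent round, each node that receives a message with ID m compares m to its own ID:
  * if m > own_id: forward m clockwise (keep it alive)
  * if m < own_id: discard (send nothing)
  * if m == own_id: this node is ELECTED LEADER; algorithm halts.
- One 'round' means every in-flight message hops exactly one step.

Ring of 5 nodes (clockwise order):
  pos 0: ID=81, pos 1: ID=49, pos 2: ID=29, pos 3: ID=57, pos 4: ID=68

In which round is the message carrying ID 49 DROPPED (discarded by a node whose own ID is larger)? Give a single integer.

Round 1: pos1(id49) recv 81: fwd; pos2(id29) recv 49: fwd; pos3(id57) recv 29: drop; pos4(id68) recv 57: drop; pos0(id81) recv 68: drop
Round 2: pos2(id29) recv 81: fwd; pos3(id57) recv 49: drop
Round 3: pos3(id57) recv 81: fwd
Round 4: pos4(id68) recv 81: fwd
Round 5: pos0(id81) recv 81: ELECTED
Message ID 49 originates at pos 1; dropped at pos 3 in round 2

Answer: 2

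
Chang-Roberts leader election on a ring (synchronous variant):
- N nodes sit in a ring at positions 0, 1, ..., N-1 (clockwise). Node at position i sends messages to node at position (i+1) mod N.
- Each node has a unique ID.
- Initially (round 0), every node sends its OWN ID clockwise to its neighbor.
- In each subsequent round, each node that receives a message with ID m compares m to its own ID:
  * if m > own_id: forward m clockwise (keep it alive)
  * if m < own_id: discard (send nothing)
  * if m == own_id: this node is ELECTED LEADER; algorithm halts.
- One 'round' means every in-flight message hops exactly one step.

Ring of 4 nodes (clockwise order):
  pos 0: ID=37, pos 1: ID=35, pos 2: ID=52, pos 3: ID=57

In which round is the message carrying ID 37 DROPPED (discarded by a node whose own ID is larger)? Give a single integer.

Round 1: pos1(id35) recv 37: fwd; pos2(id52) recv 35: drop; pos3(id57) recv 52: drop; pos0(id37) recv 57: fwd
Round 2: pos2(id52) recv 37: drop; pos1(id35) recv 57: fwd
Round 3: pos2(id52) recv 57: fwd
Round 4: pos3(id57) recv 57: ELECTED
Message ID 37 originates at pos 0; dropped at pos 2 in round 2

Answer: 2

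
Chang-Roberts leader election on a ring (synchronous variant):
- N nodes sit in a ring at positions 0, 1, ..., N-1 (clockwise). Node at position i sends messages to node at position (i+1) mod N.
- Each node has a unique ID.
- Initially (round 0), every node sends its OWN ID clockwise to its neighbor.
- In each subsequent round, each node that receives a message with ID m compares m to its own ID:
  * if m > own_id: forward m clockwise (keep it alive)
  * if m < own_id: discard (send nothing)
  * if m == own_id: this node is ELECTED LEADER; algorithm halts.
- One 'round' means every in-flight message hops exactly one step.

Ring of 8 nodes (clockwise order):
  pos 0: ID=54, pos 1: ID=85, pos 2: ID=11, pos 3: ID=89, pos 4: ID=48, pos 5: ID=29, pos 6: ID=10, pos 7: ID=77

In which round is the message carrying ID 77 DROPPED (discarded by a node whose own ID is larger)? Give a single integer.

Answer: 2

Derivation:
Round 1: pos1(id85) recv 54: drop; pos2(id11) recv 85: fwd; pos3(id89) recv 11: drop; pos4(id48) recv 89: fwd; pos5(id29) recv 48: fwd; pos6(id10) recv 29: fwd; pos7(id77) recv 10: drop; pos0(id54) recv 77: fwd
Round 2: pos3(id89) recv 85: drop; pos5(id29) recv 89: fwd; pos6(id10) recv 48: fwd; pos7(id77) recv 29: drop; pos1(id85) recv 77: drop
Round 3: pos6(id10) recv 89: fwd; pos7(id77) recv 48: drop
Round 4: pos7(id77) recv 89: fwd
Round 5: pos0(id54) recv 89: fwd
Round 6: pos1(id85) recv 89: fwd
Round 7: pos2(id11) recv 89: fwd
Round 8: pos3(id89) recv 89: ELECTED
Message ID 77 originates at pos 7; dropped at pos 1 in round 2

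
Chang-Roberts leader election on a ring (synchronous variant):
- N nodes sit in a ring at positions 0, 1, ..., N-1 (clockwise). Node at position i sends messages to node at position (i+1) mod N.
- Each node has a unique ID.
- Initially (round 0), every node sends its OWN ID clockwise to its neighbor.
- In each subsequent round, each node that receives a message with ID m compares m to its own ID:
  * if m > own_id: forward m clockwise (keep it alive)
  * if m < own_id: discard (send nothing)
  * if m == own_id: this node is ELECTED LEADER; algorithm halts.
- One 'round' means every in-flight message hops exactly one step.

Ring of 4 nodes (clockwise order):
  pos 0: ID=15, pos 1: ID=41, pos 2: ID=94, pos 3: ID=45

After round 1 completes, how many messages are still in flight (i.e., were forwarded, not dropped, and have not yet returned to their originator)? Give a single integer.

Round 1: pos1(id41) recv 15: drop; pos2(id94) recv 41: drop; pos3(id45) recv 94: fwd; pos0(id15) recv 45: fwd
After round 1: 2 messages still in flight

Answer: 2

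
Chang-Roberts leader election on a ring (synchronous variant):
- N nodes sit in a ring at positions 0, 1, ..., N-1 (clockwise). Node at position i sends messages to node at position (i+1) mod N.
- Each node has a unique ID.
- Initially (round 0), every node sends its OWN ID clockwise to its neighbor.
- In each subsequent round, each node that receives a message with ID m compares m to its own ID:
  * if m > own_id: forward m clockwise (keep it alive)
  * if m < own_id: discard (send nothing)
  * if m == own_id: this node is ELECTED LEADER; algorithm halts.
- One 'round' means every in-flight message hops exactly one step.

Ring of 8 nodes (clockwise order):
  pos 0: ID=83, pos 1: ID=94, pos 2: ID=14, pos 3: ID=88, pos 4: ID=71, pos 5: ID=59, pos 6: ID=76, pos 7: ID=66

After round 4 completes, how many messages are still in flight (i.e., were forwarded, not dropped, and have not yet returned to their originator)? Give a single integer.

Round 1: pos1(id94) recv 83: drop; pos2(id14) recv 94: fwd; pos3(id88) recv 14: drop; pos4(id71) recv 88: fwd; pos5(id59) recv 71: fwd; pos6(id76) recv 59: drop; pos7(id66) recv 76: fwd; pos0(id83) recv 66: drop
Round 2: pos3(id88) recv 94: fwd; pos5(id59) recv 88: fwd; pos6(id76) recv 71: drop; pos0(id83) recv 76: drop
Round 3: pos4(id71) recv 94: fwd; pos6(id76) recv 88: fwd
Round 4: pos5(id59) recv 94: fwd; pos7(id66) recv 88: fwd
After round 4: 2 messages still in flight

Answer: 2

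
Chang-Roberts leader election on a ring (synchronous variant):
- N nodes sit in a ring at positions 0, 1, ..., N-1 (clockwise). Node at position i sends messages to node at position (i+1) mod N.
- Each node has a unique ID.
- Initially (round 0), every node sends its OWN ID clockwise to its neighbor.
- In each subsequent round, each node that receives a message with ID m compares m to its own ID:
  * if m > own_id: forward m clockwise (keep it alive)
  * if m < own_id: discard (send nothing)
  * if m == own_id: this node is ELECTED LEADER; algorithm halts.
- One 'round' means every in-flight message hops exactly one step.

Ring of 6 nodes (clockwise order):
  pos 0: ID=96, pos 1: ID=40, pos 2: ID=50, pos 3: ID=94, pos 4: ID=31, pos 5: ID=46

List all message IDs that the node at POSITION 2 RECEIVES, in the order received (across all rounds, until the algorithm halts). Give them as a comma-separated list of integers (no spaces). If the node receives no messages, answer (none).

Answer: 40,96

Derivation:
Round 1: pos1(id40) recv 96: fwd; pos2(id50) recv 40: drop; pos3(id94) recv 50: drop; pos4(id31) recv 94: fwd; pos5(id46) recv 31: drop; pos0(id96) recv 46: drop
Round 2: pos2(id50) recv 96: fwd; pos5(id46) recv 94: fwd
Round 3: pos3(id94) recv 96: fwd; pos0(id96) recv 94: drop
Round 4: pos4(id31) recv 96: fwd
Round 5: pos5(id46) recv 96: fwd
Round 6: pos0(id96) recv 96: ELECTED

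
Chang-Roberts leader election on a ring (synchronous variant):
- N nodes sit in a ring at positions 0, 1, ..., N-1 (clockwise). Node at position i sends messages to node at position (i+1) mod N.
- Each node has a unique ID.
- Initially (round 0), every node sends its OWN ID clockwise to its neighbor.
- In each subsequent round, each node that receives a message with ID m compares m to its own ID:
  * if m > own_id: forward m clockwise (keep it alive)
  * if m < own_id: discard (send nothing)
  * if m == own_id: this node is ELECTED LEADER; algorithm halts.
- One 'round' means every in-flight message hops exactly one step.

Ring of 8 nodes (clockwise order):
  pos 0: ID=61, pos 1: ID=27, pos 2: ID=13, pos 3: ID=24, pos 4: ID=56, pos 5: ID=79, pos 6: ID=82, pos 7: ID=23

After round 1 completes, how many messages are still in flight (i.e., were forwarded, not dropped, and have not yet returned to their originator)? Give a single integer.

Round 1: pos1(id27) recv 61: fwd; pos2(id13) recv 27: fwd; pos3(id24) recv 13: drop; pos4(id56) recv 24: drop; pos5(id79) recv 56: drop; pos6(id82) recv 79: drop; pos7(id23) recv 82: fwd; pos0(id61) recv 23: drop
After round 1: 3 messages still in flight

Answer: 3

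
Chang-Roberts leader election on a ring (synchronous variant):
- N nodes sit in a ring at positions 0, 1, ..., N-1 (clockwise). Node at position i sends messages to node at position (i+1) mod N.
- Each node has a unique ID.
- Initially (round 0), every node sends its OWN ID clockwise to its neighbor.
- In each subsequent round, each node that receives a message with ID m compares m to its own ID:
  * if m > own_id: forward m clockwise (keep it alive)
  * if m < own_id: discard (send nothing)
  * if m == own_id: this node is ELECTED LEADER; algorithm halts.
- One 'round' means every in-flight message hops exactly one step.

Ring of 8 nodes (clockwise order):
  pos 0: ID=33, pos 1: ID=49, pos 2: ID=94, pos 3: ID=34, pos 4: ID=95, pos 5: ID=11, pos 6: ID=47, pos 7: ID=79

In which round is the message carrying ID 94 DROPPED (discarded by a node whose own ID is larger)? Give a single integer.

Answer: 2

Derivation:
Round 1: pos1(id49) recv 33: drop; pos2(id94) recv 49: drop; pos3(id34) recv 94: fwd; pos4(id95) recv 34: drop; pos5(id11) recv 95: fwd; pos6(id47) recv 11: drop; pos7(id79) recv 47: drop; pos0(id33) recv 79: fwd
Round 2: pos4(id95) recv 94: drop; pos6(id47) recv 95: fwd; pos1(id49) recv 79: fwd
Round 3: pos7(id79) recv 95: fwd; pos2(id94) recv 79: drop
Round 4: pos0(id33) recv 95: fwd
Round 5: pos1(id49) recv 95: fwd
Round 6: pos2(id94) recv 95: fwd
Round 7: pos3(id34) recv 95: fwd
Round 8: pos4(id95) recv 95: ELECTED
Message ID 94 originates at pos 2; dropped at pos 4 in round 2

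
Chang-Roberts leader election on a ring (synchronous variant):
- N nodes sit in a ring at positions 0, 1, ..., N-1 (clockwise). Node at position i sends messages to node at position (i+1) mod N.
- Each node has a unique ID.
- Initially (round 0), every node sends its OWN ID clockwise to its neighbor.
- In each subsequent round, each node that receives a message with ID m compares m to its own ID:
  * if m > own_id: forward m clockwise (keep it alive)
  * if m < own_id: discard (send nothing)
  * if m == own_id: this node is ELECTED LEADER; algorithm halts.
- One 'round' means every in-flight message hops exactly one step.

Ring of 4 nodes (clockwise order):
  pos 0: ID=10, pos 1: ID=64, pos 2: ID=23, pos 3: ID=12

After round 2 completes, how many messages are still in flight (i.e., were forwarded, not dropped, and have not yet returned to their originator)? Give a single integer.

Round 1: pos1(id64) recv 10: drop; pos2(id23) recv 64: fwd; pos3(id12) recv 23: fwd; pos0(id10) recv 12: fwd
Round 2: pos3(id12) recv 64: fwd; pos0(id10) recv 23: fwd; pos1(id64) recv 12: drop
After round 2: 2 messages still in flight

Answer: 2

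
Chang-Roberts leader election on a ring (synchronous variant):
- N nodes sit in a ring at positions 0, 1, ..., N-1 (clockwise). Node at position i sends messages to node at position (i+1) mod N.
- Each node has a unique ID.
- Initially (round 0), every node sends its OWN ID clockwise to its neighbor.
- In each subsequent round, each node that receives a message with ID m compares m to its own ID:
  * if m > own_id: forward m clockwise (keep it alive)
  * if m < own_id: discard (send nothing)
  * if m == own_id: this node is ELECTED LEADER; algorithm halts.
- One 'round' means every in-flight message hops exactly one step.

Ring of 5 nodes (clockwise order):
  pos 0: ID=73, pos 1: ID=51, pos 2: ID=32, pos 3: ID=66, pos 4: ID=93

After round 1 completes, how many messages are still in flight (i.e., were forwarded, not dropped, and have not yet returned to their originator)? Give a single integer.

Answer: 3

Derivation:
Round 1: pos1(id51) recv 73: fwd; pos2(id32) recv 51: fwd; pos3(id66) recv 32: drop; pos4(id93) recv 66: drop; pos0(id73) recv 93: fwd
After round 1: 3 messages still in flight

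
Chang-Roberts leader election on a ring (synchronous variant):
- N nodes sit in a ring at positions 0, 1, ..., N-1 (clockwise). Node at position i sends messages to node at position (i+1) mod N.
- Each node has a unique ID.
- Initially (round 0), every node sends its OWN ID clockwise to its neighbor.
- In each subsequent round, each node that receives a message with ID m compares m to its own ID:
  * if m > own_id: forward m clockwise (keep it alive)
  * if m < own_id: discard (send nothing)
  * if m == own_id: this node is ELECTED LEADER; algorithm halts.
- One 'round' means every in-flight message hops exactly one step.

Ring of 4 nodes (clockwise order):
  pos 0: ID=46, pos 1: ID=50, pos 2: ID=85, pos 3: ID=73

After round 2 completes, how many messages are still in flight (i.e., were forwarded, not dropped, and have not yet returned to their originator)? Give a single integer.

Round 1: pos1(id50) recv 46: drop; pos2(id85) recv 50: drop; pos3(id73) recv 85: fwd; pos0(id46) recv 73: fwd
Round 2: pos0(id46) recv 85: fwd; pos1(id50) recv 73: fwd
After round 2: 2 messages still in flight

Answer: 2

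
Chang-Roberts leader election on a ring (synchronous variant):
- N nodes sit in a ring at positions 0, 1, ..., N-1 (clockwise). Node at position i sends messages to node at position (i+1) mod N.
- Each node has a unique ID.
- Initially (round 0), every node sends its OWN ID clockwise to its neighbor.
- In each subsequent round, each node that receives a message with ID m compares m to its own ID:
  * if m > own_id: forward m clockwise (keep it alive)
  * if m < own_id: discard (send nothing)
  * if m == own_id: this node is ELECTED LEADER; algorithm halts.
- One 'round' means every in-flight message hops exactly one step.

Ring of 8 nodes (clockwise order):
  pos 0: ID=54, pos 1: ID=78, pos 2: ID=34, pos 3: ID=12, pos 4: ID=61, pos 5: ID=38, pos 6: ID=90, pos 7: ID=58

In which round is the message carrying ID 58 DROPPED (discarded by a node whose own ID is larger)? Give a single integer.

Round 1: pos1(id78) recv 54: drop; pos2(id34) recv 78: fwd; pos3(id12) recv 34: fwd; pos4(id61) recv 12: drop; pos5(id38) recv 61: fwd; pos6(id90) recv 38: drop; pos7(id58) recv 90: fwd; pos0(id54) recv 58: fwd
Round 2: pos3(id12) recv 78: fwd; pos4(id61) recv 34: drop; pos6(id90) recv 61: drop; pos0(id54) recv 90: fwd; pos1(id78) recv 58: drop
Round 3: pos4(id61) recv 78: fwd; pos1(id78) recv 90: fwd
Round 4: pos5(id38) recv 78: fwd; pos2(id34) recv 90: fwd
Round 5: pos6(id90) recv 78: drop; pos3(id12) recv 90: fwd
Round 6: pos4(id61) recv 90: fwd
Round 7: pos5(id38) recv 90: fwd
Round 8: pos6(id90) recv 90: ELECTED
Message ID 58 originates at pos 7; dropped at pos 1 in round 2

Answer: 2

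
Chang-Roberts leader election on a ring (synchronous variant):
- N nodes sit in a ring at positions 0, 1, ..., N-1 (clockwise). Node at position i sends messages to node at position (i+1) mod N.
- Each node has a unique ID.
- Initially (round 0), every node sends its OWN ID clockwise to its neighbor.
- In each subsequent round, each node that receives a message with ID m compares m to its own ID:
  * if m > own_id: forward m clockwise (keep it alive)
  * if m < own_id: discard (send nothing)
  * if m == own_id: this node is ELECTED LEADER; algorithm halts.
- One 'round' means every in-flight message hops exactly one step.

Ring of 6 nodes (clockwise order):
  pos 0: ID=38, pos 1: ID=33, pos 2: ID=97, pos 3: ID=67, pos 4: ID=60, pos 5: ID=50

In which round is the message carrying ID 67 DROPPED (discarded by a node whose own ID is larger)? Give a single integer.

Round 1: pos1(id33) recv 38: fwd; pos2(id97) recv 33: drop; pos3(id67) recv 97: fwd; pos4(id60) recv 67: fwd; pos5(id50) recv 60: fwd; pos0(id38) recv 50: fwd
Round 2: pos2(id97) recv 38: drop; pos4(id60) recv 97: fwd; pos5(id50) recv 67: fwd; pos0(id38) recv 60: fwd; pos1(id33) recv 50: fwd
Round 3: pos5(id50) recv 97: fwd; pos0(id38) recv 67: fwd; pos1(id33) recv 60: fwd; pos2(id97) recv 50: drop
Round 4: pos0(id38) recv 97: fwd; pos1(id33) recv 67: fwd; pos2(id97) recv 60: drop
Round 5: pos1(id33) recv 97: fwd; pos2(id97) recv 67: drop
Round 6: pos2(id97) recv 97: ELECTED
Message ID 67 originates at pos 3; dropped at pos 2 in round 5

Answer: 5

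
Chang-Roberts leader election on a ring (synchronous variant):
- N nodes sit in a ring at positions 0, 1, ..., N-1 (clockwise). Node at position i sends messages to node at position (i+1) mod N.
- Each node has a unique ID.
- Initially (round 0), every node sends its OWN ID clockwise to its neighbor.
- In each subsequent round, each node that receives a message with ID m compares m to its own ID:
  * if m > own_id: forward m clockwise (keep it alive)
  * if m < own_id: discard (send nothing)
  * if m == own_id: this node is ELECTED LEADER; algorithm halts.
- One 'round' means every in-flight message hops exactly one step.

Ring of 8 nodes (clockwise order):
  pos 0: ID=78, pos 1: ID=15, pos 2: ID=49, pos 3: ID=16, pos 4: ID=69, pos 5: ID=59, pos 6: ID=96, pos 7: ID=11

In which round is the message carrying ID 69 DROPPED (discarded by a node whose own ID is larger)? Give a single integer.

Round 1: pos1(id15) recv 78: fwd; pos2(id49) recv 15: drop; pos3(id16) recv 49: fwd; pos4(id69) recv 16: drop; pos5(id59) recv 69: fwd; pos6(id96) recv 59: drop; pos7(id11) recv 96: fwd; pos0(id78) recv 11: drop
Round 2: pos2(id49) recv 78: fwd; pos4(id69) recv 49: drop; pos6(id96) recv 69: drop; pos0(id78) recv 96: fwd
Round 3: pos3(id16) recv 78: fwd; pos1(id15) recv 96: fwd
Round 4: pos4(id69) recv 78: fwd; pos2(id49) recv 96: fwd
Round 5: pos5(id59) recv 78: fwd; pos3(id16) recv 96: fwd
Round 6: pos6(id96) recv 78: drop; pos4(id69) recv 96: fwd
Round 7: pos5(id59) recv 96: fwd
Round 8: pos6(id96) recv 96: ELECTED
Message ID 69 originates at pos 4; dropped at pos 6 in round 2

Answer: 2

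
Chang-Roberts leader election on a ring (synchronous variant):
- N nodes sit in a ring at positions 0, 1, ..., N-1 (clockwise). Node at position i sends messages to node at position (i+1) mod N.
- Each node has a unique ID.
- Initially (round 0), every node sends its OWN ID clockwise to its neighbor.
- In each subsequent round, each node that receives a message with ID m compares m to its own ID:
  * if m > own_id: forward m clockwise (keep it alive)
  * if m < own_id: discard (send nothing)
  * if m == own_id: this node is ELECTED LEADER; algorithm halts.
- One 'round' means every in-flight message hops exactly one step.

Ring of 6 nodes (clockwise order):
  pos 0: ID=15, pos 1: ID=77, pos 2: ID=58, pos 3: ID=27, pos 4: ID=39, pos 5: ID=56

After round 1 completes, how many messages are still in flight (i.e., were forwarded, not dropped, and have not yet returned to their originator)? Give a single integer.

Answer: 3

Derivation:
Round 1: pos1(id77) recv 15: drop; pos2(id58) recv 77: fwd; pos3(id27) recv 58: fwd; pos4(id39) recv 27: drop; pos5(id56) recv 39: drop; pos0(id15) recv 56: fwd
After round 1: 3 messages still in flight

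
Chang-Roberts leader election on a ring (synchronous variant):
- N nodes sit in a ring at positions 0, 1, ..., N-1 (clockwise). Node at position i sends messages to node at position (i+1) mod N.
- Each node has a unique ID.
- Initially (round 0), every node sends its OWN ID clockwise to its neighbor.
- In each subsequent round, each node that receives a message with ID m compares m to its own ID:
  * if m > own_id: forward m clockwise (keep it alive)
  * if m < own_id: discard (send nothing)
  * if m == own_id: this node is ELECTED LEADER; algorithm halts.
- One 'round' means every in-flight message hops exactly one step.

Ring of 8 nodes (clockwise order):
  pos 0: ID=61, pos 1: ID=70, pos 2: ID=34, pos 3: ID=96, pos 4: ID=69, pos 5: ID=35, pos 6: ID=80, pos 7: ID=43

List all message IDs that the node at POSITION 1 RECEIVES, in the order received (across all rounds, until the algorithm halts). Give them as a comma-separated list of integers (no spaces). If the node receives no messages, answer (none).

Round 1: pos1(id70) recv 61: drop; pos2(id34) recv 70: fwd; pos3(id96) recv 34: drop; pos4(id69) recv 96: fwd; pos5(id35) recv 69: fwd; pos6(id80) recv 35: drop; pos7(id43) recv 80: fwd; pos0(id61) recv 43: drop
Round 2: pos3(id96) recv 70: drop; pos5(id35) recv 96: fwd; pos6(id80) recv 69: drop; pos0(id61) recv 80: fwd
Round 3: pos6(id80) recv 96: fwd; pos1(id70) recv 80: fwd
Round 4: pos7(id43) recv 96: fwd; pos2(id34) recv 80: fwd
Round 5: pos0(id61) recv 96: fwd; pos3(id96) recv 80: drop
Round 6: pos1(id70) recv 96: fwd
Round 7: pos2(id34) recv 96: fwd
Round 8: pos3(id96) recv 96: ELECTED

Answer: 61,80,96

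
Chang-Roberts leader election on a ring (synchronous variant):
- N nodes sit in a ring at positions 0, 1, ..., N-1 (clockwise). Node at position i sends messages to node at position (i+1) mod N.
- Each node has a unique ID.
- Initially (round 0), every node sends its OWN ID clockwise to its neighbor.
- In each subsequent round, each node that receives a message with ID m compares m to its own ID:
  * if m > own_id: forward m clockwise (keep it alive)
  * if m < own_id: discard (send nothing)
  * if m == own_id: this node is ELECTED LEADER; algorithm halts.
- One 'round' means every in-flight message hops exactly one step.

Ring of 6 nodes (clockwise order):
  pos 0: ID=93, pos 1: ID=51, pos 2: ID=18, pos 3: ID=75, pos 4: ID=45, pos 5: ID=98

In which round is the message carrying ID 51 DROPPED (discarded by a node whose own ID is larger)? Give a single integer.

Round 1: pos1(id51) recv 93: fwd; pos2(id18) recv 51: fwd; pos3(id75) recv 18: drop; pos4(id45) recv 75: fwd; pos5(id98) recv 45: drop; pos0(id93) recv 98: fwd
Round 2: pos2(id18) recv 93: fwd; pos3(id75) recv 51: drop; pos5(id98) recv 75: drop; pos1(id51) recv 98: fwd
Round 3: pos3(id75) recv 93: fwd; pos2(id18) recv 98: fwd
Round 4: pos4(id45) recv 93: fwd; pos3(id75) recv 98: fwd
Round 5: pos5(id98) recv 93: drop; pos4(id45) recv 98: fwd
Round 6: pos5(id98) recv 98: ELECTED
Message ID 51 originates at pos 1; dropped at pos 3 in round 2

Answer: 2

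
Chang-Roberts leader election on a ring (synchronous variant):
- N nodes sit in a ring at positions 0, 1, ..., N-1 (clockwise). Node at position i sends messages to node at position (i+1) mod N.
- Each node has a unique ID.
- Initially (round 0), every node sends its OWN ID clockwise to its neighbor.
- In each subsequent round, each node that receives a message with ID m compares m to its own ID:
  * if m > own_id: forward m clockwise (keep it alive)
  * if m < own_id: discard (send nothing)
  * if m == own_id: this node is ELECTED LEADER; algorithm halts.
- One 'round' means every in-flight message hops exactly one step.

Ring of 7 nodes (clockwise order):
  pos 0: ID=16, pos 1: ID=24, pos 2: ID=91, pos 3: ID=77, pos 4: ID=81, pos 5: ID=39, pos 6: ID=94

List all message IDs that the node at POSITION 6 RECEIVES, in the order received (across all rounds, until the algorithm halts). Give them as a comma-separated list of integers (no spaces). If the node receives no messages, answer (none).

Answer: 39,81,91,94

Derivation:
Round 1: pos1(id24) recv 16: drop; pos2(id91) recv 24: drop; pos3(id77) recv 91: fwd; pos4(id81) recv 77: drop; pos5(id39) recv 81: fwd; pos6(id94) recv 39: drop; pos0(id16) recv 94: fwd
Round 2: pos4(id81) recv 91: fwd; pos6(id94) recv 81: drop; pos1(id24) recv 94: fwd
Round 3: pos5(id39) recv 91: fwd; pos2(id91) recv 94: fwd
Round 4: pos6(id94) recv 91: drop; pos3(id77) recv 94: fwd
Round 5: pos4(id81) recv 94: fwd
Round 6: pos5(id39) recv 94: fwd
Round 7: pos6(id94) recv 94: ELECTED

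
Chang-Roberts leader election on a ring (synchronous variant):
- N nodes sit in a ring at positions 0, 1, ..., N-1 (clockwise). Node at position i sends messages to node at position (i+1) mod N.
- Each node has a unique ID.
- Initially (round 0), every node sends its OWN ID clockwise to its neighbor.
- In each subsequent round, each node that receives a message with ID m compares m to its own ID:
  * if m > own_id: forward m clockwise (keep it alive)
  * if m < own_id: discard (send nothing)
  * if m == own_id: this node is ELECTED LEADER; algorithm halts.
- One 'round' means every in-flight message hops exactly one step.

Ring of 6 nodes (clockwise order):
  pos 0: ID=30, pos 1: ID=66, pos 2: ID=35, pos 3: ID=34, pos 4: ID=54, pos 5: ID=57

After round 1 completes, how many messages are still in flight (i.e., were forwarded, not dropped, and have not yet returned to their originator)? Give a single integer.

Round 1: pos1(id66) recv 30: drop; pos2(id35) recv 66: fwd; pos3(id34) recv 35: fwd; pos4(id54) recv 34: drop; pos5(id57) recv 54: drop; pos0(id30) recv 57: fwd
After round 1: 3 messages still in flight

Answer: 3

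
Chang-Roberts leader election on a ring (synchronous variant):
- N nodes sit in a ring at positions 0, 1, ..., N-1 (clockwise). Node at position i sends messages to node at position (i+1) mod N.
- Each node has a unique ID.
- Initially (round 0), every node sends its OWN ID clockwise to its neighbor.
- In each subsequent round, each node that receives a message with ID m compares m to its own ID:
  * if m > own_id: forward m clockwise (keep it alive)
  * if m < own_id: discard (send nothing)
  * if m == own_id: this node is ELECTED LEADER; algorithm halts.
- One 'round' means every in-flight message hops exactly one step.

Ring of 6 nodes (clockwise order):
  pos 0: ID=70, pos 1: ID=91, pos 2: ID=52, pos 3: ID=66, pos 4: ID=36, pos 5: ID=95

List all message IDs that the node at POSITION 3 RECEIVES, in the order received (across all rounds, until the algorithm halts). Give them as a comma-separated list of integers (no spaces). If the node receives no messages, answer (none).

Round 1: pos1(id91) recv 70: drop; pos2(id52) recv 91: fwd; pos3(id66) recv 52: drop; pos4(id36) recv 66: fwd; pos5(id95) recv 36: drop; pos0(id70) recv 95: fwd
Round 2: pos3(id66) recv 91: fwd; pos5(id95) recv 66: drop; pos1(id91) recv 95: fwd
Round 3: pos4(id36) recv 91: fwd; pos2(id52) recv 95: fwd
Round 4: pos5(id95) recv 91: drop; pos3(id66) recv 95: fwd
Round 5: pos4(id36) recv 95: fwd
Round 6: pos5(id95) recv 95: ELECTED

Answer: 52,91,95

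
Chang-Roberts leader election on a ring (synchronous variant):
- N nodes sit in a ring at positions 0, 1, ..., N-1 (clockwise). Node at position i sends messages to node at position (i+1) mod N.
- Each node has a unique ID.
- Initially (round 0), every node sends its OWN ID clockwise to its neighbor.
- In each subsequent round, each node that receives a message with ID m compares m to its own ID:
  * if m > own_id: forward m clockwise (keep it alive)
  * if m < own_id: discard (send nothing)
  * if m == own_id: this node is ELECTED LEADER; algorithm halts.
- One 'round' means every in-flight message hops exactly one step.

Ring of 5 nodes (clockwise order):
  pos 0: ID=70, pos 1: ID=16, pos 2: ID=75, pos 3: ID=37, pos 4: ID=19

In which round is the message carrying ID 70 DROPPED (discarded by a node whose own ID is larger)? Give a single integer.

Round 1: pos1(id16) recv 70: fwd; pos2(id75) recv 16: drop; pos3(id37) recv 75: fwd; pos4(id19) recv 37: fwd; pos0(id70) recv 19: drop
Round 2: pos2(id75) recv 70: drop; pos4(id19) recv 75: fwd; pos0(id70) recv 37: drop
Round 3: pos0(id70) recv 75: fwd
Round 4: pos1(id16) recv 75: fwd
Round 5: pos2(id75) recv 75: ELECTED
Message ID 70 originates at pos 0; dropped at pos 2 in round 2

Answer: 2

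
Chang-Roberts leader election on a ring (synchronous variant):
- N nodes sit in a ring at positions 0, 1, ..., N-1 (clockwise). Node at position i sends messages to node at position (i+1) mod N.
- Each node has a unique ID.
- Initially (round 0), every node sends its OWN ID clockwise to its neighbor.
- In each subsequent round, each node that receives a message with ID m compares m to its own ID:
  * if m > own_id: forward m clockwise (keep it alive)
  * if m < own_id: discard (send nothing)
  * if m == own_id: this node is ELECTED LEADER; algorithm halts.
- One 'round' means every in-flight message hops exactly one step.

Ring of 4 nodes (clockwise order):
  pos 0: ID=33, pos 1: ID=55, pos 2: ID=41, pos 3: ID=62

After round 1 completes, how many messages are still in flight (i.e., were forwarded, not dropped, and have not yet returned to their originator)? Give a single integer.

Answer: 2

Derivation:
Round 1: pos1(id55) recv 33: drop; pos2(id41) recv 55: fwd; pos3(id62) recv 41: drop; pos0(id33) recv 62: fwd
After round 1: 2 messages still in flight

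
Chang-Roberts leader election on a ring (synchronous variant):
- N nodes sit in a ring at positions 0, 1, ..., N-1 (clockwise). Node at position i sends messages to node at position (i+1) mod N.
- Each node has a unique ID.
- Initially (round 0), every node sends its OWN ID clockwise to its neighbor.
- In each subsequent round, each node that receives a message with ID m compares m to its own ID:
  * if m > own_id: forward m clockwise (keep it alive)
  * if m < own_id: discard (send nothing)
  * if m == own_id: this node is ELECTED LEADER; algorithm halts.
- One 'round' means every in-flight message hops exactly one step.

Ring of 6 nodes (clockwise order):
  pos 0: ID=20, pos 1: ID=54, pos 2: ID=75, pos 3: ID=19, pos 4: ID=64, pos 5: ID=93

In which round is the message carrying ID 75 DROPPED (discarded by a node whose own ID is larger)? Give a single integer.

Round 1: pos1(id54) recv 20: drop; pos2(id75) recv 54: drop; pos3(id19) recv 75: fwd; pos4(id64) recv 19: drop; pos5(id93) recv 64: drop; pos0(id20) recv 93: fwd
Round 2: pos4(id64) recv 75: fwd; pos1(id54) recv 93: fwd
Round 3: pos5(id93) recv 75: drop; pos2(id75) recv 93: fwd
Round 4: pos3(id19) recv 93: fwd
Round 5: pos4(id64) recv 93: fwd
Round 6: pos5(id93) recv 93: ELECTED
Message ID 75 originates at pos 2; dropped at pos 5 in round 3

Answer: 3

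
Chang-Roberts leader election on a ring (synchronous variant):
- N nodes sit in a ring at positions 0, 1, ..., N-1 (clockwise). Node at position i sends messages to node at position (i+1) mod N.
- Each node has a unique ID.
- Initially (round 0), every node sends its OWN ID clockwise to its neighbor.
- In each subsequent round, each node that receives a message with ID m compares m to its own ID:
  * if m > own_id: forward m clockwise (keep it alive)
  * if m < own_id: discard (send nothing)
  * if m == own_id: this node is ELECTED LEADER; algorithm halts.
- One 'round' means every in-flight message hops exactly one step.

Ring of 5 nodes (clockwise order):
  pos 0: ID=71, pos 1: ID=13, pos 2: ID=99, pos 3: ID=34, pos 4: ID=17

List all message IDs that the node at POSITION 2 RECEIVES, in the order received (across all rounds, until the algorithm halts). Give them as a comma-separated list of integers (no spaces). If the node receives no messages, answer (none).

Answer: 13,71,99

Derivation:
Round 1: pos1(id13) recv 71: fwd; pos2(id99) recv 13: drop; pos3(id34) recv 99: fwd; pos4(id17) recv 34: fwd; pos0(id71) recv 17: drop
Round 2: pos2(id99) recv 71: drop; pos4(id17) recv 99: fwd; pos0(id71) recv 34: drop
Round 3: pos0(id71) recv 99: fwd
Round 4: pos1(id13) recv 99: fwd
Round 5: pos2(id99) recv 99: ELECTED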